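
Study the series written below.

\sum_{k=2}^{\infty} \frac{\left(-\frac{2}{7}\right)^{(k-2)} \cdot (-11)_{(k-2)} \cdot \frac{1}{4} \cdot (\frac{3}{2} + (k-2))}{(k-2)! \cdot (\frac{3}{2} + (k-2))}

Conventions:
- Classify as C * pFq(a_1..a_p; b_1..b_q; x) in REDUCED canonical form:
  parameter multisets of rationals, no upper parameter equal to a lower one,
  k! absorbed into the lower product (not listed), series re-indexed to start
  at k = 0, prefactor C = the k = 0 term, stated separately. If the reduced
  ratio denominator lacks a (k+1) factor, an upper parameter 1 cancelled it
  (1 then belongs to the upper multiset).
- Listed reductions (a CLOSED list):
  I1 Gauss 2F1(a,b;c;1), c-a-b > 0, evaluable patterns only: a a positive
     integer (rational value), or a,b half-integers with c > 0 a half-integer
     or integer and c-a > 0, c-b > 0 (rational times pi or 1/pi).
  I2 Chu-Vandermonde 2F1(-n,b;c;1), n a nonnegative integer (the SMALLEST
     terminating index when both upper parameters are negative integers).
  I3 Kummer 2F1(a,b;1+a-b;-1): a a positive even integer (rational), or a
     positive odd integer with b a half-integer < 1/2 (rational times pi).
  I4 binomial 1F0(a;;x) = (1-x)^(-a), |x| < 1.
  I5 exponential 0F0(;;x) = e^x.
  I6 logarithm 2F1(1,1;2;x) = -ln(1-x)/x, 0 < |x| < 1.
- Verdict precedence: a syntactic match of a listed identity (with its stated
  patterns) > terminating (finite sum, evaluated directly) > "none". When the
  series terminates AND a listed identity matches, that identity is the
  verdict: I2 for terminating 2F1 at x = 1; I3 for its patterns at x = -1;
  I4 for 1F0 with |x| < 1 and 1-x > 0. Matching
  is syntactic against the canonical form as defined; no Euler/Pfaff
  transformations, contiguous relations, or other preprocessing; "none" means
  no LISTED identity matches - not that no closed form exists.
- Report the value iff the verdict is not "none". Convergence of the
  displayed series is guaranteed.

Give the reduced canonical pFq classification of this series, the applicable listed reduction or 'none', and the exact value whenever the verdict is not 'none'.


Classification (C = \frac{1}{4}): 1F0 with upper {-11}, lower {-}, argument x = -\frac{2}{7}. Verdict: the I4 binomial reduction applies (the 1F0 binomial series: exponent 11, x = -\frac{2}{7}). Sum: \frac{31381059609}{7909306972}.

The tell: t_0 = \frac{1}{4} here, and striking the common factor k + 3/2 reduces the term (C = 1/4).
Consecutive-term ratio: r(k) = -\frac{2}{7} * (k-11) / [(k+1)] - rational in k, leading ratio -\frac{2}{7}; with t_0 = \frac{1}{4}, classification follows.


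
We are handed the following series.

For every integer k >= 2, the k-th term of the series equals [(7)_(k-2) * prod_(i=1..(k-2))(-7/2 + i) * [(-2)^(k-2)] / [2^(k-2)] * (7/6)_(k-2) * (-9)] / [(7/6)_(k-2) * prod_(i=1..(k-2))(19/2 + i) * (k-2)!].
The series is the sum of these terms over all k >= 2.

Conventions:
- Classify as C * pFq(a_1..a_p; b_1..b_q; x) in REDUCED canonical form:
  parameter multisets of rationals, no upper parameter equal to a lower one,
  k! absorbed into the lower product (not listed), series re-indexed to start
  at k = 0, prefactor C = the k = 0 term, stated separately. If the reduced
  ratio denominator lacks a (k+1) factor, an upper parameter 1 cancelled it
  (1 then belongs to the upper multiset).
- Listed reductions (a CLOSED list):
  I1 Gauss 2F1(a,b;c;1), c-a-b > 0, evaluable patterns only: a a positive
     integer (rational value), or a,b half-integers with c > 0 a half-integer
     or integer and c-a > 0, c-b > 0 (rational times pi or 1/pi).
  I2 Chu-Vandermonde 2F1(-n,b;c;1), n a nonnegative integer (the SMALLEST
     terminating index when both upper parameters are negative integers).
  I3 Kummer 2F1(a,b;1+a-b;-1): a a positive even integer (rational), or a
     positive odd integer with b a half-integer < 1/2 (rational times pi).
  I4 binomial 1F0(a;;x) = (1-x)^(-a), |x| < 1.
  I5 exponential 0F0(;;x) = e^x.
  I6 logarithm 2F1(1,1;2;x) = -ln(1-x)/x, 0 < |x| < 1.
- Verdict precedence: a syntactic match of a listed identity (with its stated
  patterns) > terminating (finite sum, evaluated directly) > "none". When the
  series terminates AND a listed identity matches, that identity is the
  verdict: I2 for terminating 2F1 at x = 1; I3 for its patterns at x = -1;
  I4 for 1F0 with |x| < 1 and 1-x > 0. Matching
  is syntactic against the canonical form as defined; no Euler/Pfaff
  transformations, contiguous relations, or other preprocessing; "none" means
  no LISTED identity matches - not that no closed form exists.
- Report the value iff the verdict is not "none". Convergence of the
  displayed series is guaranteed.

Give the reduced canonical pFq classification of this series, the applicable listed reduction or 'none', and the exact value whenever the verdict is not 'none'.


This is -9 * 2F1(-5/2, 7; 21/2; -1) in reduced canonical form. Verdict: Kummer (I3) fires (x = -1; c = 21/2 equals 1+a-b for upper {-5/2, 7}: listed pattern). Its exact value is (-43648605/4194304) * pi.

First insight: from the first term -9: the parameter 7/6 appears in both the upper and lower lists and cancels.
Consecutive-term ratio: r(k) = (-1) * (k-5/2) (k+7) / [(k+21/2) (k+1)] - rational in k, leading ratio (-1); with t_0 = -9, classification follows.


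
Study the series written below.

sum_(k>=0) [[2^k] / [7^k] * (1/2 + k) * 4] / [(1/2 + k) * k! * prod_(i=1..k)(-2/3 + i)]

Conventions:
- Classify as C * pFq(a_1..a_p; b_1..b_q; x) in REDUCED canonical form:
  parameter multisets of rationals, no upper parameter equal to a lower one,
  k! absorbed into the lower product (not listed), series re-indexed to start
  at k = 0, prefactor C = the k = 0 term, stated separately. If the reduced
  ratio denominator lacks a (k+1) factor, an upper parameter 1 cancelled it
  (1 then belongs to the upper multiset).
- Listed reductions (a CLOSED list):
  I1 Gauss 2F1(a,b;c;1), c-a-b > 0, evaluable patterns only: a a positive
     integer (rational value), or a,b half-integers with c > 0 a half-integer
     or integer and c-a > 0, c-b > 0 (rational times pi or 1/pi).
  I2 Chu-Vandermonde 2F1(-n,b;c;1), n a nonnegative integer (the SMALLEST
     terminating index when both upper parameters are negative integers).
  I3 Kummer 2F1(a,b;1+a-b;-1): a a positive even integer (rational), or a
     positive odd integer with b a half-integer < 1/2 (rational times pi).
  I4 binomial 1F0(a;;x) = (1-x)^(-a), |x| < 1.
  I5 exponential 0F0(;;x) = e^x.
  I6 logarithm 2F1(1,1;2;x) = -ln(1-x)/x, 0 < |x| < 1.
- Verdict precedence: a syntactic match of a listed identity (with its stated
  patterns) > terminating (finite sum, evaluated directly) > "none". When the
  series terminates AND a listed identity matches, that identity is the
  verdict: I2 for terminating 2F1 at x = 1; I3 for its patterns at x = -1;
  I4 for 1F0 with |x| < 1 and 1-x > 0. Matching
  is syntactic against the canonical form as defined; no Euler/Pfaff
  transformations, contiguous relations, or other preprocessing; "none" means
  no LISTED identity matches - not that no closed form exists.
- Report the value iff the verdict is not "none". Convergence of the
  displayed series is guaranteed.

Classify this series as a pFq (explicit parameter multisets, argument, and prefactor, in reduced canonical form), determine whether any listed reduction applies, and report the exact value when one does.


The series (x = 2/7) is 0F1: upper {-}, lower {1/3}, prefactor 4. Verdict: no listed reduction: x = 2/7 and upper {-} fail every I1-I6 pattern.

Structural cue: from the first term 4: the lower running product (C = 4, x = 2/7) is a rising factorial.
Ratio: r(k) = (2/7) * 1 / [(k+1/3) (k+1)] - rational; roots negated = parameters, x = (2/7), C = 4.


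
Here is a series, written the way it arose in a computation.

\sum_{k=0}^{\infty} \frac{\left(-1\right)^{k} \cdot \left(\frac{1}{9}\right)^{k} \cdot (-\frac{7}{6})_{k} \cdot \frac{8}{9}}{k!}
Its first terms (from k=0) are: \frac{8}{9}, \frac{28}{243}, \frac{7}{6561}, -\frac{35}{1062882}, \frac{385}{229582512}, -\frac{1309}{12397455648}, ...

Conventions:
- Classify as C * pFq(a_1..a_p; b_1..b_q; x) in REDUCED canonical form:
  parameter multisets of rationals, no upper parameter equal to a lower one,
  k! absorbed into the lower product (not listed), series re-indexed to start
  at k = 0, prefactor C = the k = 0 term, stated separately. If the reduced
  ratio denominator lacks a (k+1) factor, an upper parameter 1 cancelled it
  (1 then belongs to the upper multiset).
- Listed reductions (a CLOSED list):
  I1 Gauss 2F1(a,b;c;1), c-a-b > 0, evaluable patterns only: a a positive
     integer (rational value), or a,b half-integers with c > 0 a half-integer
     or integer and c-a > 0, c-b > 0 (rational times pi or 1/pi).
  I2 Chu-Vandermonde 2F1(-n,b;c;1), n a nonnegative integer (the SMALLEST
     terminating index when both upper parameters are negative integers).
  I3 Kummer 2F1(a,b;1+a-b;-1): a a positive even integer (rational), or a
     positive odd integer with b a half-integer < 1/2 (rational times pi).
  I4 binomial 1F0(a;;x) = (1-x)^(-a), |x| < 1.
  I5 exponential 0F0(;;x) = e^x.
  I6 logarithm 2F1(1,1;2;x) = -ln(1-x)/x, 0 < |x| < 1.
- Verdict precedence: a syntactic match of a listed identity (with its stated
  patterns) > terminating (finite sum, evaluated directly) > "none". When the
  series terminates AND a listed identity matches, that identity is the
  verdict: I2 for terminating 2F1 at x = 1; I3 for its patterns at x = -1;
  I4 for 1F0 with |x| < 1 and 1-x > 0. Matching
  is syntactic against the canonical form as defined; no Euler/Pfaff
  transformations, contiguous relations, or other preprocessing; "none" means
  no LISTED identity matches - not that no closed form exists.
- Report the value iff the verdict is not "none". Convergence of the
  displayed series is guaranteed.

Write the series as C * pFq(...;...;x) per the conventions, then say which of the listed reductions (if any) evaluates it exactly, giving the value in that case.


The series (x = -\frac{1}{9}) is 1F0: upper {-\frac{7}{6}}, lower {-}, prefactor \frac{8}{9}. Verdict: the binomial series (I4) matches (the 1F0 binomial series: exponent 7/6, x = -\frac{1}{9}). Hence: \frac{8}{9} \cdot \left(\frac{10}{9}\right)^{\frac{7}{6}}.

First insight: t_0 = \frac{8}{9} here, and the (-1)^k factor (C = 8/9) folds into the argument's sign.
Step ratio: r(k) = -\frac{1}{9} * (k-\frac{7}{6}) / [(k+1)] - rational; roots negated = parameters, x = -\frac{1}{9}, C = \frac{8}{9}.


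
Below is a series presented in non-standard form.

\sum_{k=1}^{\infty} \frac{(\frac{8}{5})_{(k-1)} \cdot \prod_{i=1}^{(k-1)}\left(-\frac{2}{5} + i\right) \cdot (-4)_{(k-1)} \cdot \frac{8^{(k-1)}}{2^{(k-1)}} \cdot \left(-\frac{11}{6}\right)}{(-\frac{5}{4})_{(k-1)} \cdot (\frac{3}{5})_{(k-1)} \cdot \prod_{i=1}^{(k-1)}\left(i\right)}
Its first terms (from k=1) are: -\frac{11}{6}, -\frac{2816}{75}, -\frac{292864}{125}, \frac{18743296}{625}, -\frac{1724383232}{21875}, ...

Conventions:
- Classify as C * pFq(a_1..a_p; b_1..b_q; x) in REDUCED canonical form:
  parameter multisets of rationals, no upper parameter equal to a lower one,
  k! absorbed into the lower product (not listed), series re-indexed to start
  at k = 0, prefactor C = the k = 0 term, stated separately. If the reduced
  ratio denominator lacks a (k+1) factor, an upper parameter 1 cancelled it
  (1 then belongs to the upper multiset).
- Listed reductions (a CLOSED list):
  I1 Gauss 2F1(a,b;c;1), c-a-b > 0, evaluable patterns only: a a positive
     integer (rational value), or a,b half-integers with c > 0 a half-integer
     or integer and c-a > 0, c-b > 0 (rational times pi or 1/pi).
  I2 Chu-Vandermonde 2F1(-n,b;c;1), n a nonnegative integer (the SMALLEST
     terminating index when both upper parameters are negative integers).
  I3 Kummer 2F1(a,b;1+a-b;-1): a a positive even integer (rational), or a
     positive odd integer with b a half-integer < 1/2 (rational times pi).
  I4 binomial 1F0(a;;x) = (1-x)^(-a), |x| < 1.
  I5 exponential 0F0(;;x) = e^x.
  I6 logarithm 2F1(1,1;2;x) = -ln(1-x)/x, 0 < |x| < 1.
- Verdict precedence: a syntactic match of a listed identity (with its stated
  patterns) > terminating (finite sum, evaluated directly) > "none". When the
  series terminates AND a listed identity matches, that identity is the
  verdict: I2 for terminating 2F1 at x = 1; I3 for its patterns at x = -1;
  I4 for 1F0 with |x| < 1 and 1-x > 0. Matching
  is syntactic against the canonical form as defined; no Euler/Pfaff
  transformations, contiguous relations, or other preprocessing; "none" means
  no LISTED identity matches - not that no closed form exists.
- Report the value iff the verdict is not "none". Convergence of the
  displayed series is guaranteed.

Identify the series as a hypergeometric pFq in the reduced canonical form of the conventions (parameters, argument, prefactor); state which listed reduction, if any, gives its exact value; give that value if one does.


Canonical form: C = -\frac{11}{6} times 2F1 with upper {-4, \frac{8}{5}}, lower {-\frac{5}{4}}, x = 4. Verdict: terminating - the sum ends at index 4 because -4 is a negative integer; exact evaluation follows. Exact value: -\frac{2240961019}{43750}.

Key step: t_0 being -\frac{11}{6}, the running product (prefactor -11/6) telescopes to a rising factorial.
Ratio: r(k) = 4 * (k-4) (k+\frac{8}{5}) / [(k-\frac{5}{4}) (k+1)] - poly over poly, x = 4 from leading terms; C = -\frac{11}{6} at k = 0.


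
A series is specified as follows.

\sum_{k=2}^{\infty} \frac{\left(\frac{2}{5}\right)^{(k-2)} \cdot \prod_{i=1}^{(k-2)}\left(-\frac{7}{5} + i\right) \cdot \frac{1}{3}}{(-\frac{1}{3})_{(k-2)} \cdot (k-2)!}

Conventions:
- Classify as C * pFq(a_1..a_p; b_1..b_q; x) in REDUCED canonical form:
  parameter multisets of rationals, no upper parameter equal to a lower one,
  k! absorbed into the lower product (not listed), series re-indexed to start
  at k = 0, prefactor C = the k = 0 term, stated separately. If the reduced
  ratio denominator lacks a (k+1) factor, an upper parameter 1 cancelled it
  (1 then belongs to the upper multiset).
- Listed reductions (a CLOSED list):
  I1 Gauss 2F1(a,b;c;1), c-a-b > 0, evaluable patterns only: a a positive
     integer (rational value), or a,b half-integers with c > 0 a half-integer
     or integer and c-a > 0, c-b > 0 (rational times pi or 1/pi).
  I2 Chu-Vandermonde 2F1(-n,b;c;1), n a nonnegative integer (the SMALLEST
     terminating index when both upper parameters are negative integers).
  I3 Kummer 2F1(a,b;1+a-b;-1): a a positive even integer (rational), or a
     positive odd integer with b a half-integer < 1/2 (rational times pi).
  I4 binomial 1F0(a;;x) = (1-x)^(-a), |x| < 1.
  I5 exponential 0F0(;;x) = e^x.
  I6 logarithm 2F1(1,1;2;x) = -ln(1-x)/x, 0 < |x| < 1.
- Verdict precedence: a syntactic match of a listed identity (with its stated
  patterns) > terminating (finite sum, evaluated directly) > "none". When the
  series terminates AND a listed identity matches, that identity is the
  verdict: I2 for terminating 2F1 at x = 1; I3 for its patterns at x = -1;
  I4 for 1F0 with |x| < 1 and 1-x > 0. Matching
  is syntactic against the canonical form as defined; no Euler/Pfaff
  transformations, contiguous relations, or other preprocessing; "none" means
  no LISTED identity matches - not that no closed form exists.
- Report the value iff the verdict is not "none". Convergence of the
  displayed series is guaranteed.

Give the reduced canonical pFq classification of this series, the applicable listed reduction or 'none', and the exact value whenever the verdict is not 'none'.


The tell: t_0 being \frac{1}{3}, the running product (C = 1/3, x = 2/5) telescopes to a rising factorial.
Consecutive-term ratio: r(k) = \frac{2}{5} * (k-\frac{2}{5}) / [(k-\frac{1}{3}) (k+1)] - rational; roots negated = parameters, x = \frac{2}{5}, C = \frac{1}{3}.

Prefactor \frac{1}{3}, argument \frac{2}{5}: 1F1 with upper {-\frac{2}{5}} over lower {-\frac{1}{3}}. Verdict: no listed reduction: x = \frac{2}{5} and upper {-\frac{2}{5}} fail every I1-I6 pattern.


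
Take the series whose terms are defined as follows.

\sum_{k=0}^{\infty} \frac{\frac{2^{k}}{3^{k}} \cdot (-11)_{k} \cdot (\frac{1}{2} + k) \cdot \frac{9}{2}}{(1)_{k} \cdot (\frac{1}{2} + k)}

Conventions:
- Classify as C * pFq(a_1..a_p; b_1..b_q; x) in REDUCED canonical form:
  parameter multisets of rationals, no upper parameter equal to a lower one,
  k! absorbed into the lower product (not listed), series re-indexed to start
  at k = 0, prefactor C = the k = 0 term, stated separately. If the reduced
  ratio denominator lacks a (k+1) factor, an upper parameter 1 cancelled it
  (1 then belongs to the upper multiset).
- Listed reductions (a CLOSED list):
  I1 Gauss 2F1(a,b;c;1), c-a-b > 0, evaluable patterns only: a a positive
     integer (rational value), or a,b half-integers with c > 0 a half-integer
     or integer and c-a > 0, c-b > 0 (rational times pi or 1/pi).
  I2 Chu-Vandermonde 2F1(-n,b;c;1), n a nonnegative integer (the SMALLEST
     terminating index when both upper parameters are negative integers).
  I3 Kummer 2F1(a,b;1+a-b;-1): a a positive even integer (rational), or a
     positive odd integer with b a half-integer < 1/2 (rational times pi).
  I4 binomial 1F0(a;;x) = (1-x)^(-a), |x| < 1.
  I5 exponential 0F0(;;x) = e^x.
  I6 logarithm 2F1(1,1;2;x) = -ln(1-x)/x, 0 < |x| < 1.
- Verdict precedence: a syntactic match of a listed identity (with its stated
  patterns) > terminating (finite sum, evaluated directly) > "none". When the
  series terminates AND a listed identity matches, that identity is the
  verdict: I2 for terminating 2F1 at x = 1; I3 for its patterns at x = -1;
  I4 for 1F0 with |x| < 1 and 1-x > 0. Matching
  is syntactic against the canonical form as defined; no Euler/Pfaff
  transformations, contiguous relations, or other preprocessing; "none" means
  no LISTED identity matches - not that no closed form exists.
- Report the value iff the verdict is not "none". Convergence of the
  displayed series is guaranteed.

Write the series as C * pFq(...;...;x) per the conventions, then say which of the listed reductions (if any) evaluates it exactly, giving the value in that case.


Canonical form: C = \frac{9}{2} times 1F0 with upper {-11}, lower {-}, x = \frac{2}{3}. Verdict: binomial (I4) fires (the 1F0 binomial series: exponent 11, x = \frac{2}{3}). Value: \frac{1}{39366}.

Key step: t_0 = \frac{9}{2} here, and the two geometric factors (C = 9/2) combine into one argument.
Ratio: r(k) = \frac{2}{3} * (k-11) / [(k+1)] ; factor over Q: parameters, x = \frac{2}{3}, and C = \frac{9}{2}.


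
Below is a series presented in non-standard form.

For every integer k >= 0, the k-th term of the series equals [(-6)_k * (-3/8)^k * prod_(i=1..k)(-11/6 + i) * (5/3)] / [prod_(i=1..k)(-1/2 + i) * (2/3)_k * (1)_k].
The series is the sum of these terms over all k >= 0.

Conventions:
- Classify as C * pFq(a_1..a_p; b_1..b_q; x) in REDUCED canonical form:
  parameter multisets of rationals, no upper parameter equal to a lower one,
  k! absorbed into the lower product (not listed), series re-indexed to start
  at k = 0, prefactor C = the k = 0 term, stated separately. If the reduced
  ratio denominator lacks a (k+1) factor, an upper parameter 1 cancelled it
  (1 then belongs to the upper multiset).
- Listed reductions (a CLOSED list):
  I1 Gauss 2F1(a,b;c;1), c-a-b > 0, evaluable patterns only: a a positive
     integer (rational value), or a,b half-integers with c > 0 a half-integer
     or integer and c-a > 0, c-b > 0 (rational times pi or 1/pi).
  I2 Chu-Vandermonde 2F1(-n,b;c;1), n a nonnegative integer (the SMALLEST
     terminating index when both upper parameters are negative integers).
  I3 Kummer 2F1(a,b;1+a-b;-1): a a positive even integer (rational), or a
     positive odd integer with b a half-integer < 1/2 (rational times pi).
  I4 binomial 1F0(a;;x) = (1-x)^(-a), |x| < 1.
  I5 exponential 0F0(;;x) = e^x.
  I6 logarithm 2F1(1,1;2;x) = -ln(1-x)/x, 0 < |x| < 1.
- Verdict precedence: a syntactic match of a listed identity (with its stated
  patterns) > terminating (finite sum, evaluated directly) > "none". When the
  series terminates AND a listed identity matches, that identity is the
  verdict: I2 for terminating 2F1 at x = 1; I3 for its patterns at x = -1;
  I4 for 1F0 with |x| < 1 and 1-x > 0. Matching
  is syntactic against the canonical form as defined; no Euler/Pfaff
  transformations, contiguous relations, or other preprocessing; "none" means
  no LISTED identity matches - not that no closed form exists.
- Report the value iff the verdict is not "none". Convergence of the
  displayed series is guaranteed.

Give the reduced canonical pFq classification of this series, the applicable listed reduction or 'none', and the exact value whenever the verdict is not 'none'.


At argument -3/8: a 2F2 with upper {-6, -5/6}, lower {1/2, 2/3}, scaled by C = 5/3. Verdict: terminating - upper -6 stops the sum at k = 6; the 7 terms are added exactly. Exact value: -432144974179/51766099968.

First insight: t_0 = 5/3 here, and (1)_k (C = 5/3, x = -3/8) is k! itself.
Adjacent-term ratio: r(k) = (-3/8) * (k-6) (k-5/6) / [(k+1/2) (k+2/3) (k+1)] - rational; roots negated = parameters, x = (-3/8), C = 5/3.


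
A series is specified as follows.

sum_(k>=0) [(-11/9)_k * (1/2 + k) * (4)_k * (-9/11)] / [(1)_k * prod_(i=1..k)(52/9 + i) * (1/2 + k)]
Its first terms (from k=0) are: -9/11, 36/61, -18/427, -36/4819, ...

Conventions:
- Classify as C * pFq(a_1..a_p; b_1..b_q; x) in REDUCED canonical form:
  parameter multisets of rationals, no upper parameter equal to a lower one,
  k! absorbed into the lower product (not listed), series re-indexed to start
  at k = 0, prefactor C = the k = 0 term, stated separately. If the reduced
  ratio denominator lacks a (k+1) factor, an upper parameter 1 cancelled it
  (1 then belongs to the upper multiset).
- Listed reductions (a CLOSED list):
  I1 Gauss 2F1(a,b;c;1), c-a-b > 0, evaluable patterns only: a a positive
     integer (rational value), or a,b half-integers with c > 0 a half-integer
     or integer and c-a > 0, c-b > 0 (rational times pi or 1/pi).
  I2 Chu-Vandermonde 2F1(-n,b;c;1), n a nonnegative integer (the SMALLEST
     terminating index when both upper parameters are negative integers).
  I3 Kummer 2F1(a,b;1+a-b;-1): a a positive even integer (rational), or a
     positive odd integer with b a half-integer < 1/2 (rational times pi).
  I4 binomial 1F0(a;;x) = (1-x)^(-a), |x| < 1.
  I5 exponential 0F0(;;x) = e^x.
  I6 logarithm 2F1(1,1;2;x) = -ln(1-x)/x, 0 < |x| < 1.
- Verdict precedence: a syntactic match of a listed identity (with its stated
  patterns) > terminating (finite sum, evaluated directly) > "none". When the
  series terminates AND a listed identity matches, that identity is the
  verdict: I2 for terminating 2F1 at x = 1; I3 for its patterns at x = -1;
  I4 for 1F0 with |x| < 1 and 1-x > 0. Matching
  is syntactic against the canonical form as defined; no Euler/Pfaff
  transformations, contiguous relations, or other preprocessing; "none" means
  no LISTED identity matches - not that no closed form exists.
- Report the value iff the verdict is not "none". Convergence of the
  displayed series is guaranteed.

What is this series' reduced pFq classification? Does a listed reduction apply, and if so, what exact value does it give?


Reduced: x = 1, 2F1, upper = {-11/9, 4}, lower = {61/9}, C = -9/11. Verdict: Gauss's theorem (I1) fires (x = 1: the Gamma ratio telescopes since c-a-b = 4 > 0 and a = 4 in Z>0). Exact value: -47515/168399.

First insight: t_0 being -9/11, striking the common factor k + 1/2 reduces the term (C = -9/11).
Consecutive-term ratio: r(k) = 1 * (k-11/9) (k+4) / [(k+61/9) (k+1)] - poly over poly, x = 1 from leading terms; C = -9/11 at k = 0.


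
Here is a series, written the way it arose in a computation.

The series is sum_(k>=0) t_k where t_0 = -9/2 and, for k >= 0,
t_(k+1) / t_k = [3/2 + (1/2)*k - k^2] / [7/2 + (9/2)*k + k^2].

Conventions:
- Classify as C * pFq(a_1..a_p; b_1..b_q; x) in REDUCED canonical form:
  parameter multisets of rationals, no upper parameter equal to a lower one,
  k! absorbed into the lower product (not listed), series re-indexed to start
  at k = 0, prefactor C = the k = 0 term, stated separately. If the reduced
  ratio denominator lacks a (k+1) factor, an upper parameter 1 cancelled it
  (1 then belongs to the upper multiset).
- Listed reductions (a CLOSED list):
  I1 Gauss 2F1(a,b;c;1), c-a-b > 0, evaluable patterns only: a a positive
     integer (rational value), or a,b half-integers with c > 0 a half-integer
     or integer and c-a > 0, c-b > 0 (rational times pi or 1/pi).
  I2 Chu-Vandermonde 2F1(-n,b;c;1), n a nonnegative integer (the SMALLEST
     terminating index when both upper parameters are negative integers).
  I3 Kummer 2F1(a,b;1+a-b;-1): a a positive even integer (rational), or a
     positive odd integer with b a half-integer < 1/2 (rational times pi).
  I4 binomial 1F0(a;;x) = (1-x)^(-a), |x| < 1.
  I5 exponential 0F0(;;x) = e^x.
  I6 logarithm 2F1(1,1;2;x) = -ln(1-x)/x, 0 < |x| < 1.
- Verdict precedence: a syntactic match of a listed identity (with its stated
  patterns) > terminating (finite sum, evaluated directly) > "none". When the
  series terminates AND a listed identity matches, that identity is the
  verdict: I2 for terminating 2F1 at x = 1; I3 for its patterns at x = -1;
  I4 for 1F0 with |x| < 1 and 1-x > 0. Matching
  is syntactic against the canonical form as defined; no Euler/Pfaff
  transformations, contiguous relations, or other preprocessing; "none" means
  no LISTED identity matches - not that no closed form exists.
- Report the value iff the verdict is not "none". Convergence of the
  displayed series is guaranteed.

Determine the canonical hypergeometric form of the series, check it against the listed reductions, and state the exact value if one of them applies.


This is -9/2 * 2F1(-3/2, 1; 7/2; -1) in reduced canonical form. Verdict: this is the Kummer evaluation I3 (x = -1; c = 7/2 equals 1+a-b for upper {-3/2, 1}: listed pattern). Hence: (-135/64) * pi.

Key step: t_0 = -9/2 here, and roots of the ratio polynomials (prefactor -9/2) are the negated parameters.
Step ratio: r(k) = (-1) * (k-3/2) (k+1) / [(k+7/2) (k+1)] - poly over poly, x = (-1) from leading terms; C = -9/2 at k = 0.


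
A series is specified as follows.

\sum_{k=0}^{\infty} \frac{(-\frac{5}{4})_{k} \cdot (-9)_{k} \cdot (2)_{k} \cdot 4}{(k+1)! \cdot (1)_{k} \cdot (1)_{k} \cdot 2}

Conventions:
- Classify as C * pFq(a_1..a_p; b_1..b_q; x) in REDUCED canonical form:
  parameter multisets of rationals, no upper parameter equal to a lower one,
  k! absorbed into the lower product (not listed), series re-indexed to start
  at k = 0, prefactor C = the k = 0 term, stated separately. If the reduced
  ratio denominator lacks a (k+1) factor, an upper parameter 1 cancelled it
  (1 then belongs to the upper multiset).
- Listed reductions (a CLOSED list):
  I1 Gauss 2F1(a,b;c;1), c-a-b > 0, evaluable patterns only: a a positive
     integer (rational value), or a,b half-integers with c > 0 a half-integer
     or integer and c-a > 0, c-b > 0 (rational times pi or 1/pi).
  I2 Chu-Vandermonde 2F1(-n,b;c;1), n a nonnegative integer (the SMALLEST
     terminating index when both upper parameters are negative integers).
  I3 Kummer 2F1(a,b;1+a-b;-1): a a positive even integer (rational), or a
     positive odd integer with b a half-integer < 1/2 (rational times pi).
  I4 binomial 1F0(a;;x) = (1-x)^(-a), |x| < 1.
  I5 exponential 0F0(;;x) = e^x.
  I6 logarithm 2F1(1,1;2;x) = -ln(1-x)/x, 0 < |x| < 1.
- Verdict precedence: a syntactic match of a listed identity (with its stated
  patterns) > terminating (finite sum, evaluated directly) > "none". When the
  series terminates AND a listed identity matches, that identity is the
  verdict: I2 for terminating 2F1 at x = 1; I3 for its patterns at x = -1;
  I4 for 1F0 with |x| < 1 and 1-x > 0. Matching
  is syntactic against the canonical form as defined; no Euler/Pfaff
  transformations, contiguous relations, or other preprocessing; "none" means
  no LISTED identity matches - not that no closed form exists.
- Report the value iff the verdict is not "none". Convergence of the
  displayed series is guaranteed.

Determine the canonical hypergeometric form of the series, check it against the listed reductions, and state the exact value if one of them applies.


With C = 2: the canonical form is 2F1(-9, -\frac{5}{4}; 1; 1). Verdict: Chu-Vandermonde (I2) fires (terminating 2F1 at x = 1 with n = 9, b = -5/4, c = 1). Sum: \frac{534734915}{16777216}.

First insight: t_0 = 2 here, and (1)_k (prefactor 2) is k! itself.
Adjacent-term ratio: r(k) = 1 * (k-9) (k-\frac{5}{4}) / [(k+1) (k+1)] ; factor over Q: parameters, x = 1, and C = 2.


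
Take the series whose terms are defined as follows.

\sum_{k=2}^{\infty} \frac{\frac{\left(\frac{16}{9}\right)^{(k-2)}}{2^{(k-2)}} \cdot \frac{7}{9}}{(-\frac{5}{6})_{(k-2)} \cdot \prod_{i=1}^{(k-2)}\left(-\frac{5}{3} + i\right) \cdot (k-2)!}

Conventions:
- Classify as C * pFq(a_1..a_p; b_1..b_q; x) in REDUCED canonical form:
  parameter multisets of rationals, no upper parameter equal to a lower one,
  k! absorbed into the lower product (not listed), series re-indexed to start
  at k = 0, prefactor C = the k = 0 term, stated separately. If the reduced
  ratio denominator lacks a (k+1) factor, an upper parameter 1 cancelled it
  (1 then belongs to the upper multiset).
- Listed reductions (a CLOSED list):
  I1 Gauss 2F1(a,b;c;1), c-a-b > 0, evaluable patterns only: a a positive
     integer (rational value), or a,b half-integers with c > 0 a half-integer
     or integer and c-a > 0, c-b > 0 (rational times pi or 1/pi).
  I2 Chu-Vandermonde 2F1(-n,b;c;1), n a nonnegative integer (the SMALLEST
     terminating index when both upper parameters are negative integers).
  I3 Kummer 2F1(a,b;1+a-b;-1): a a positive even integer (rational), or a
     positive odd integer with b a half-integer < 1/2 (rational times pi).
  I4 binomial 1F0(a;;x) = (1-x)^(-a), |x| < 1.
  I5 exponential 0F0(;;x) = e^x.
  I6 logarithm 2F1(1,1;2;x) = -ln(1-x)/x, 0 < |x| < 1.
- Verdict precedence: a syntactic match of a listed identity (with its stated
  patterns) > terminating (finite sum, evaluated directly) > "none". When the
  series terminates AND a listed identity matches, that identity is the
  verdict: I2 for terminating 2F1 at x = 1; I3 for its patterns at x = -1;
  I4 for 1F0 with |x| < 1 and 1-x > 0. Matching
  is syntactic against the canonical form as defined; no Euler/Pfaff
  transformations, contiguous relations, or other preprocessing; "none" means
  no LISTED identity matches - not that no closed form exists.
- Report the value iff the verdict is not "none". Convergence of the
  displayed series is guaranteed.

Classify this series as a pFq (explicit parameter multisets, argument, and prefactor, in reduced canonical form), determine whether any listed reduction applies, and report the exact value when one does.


First insight: t_0 = \frac{7}{9} here, and the two k-th powers (C = 7/9) combine into one argument.
Consecutive-term ratio: r(k) = \frac{8}{9} * 1 / [(k-\frac{5}{6}) (k-\frac{2}{3}) (k+1)] - rational in k, leading ratio \frac{8}{9}; with t_0 = \frac{7}{9}, classification follows.

The series (x = \frac{8}{9}) is 0F2: upper {-}, lower {-\frac{5}{6}, -\frac{2}{3}}, prefactor \frac{7}{9}. Verdict: none. A 0F2 with upper {-} fits none of I1-I6 at x = \frac{8}{9}; the sum runs forever.


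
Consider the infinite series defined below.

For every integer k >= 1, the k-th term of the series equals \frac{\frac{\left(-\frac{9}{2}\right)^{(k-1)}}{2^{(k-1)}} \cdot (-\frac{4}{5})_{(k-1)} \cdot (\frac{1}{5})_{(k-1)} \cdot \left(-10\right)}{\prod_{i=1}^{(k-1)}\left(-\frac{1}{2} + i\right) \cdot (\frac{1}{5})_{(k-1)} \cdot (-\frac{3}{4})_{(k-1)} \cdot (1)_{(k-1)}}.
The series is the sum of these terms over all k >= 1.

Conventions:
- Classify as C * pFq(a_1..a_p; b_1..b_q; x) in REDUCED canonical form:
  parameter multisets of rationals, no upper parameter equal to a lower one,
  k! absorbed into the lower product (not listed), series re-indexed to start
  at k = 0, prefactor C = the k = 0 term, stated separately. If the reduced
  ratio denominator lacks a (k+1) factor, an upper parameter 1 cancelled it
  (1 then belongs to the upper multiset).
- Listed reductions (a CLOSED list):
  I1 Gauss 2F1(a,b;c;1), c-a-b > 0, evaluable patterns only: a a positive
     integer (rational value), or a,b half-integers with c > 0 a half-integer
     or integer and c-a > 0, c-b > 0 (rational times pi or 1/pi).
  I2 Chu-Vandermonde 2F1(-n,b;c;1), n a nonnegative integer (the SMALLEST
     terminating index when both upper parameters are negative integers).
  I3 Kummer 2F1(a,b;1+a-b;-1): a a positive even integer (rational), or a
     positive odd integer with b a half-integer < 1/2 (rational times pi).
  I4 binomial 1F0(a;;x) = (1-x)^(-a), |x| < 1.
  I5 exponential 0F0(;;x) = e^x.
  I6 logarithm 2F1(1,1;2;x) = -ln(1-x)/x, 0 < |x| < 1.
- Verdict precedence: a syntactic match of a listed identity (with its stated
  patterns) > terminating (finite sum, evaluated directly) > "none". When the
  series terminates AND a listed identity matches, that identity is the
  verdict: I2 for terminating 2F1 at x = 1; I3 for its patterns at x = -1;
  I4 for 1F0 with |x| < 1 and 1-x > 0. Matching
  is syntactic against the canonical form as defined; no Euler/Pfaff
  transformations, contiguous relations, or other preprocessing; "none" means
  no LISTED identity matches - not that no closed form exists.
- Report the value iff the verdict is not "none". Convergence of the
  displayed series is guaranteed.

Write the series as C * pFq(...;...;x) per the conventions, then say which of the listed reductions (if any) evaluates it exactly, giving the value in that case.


At argument -\frac{9}{4}: a 1F2 with upper {-\frac{4}{5}}, lower {-\frac{3}{4}, \frac{1}{2}}, scaled by C = -10. Verdict: none. No listed pattern accepts 1F2(-\frac{4}{5}; -\frac{3}{4}, \frac{1}{2}; -\frac{9}{4}).

The tell: t_0 being -10, the parameter 1/5 appears in both the upper and lower lists and cancels.
Ratio: r(k) = -\frac{9}{4} * (k-\frac{4}{5}) / [(k-\frac{3}{4}) (k+\frac{1}{2}) (k+1)] ; factor over Q: parameters, x = -\frac{9}{4}, and C = -10.


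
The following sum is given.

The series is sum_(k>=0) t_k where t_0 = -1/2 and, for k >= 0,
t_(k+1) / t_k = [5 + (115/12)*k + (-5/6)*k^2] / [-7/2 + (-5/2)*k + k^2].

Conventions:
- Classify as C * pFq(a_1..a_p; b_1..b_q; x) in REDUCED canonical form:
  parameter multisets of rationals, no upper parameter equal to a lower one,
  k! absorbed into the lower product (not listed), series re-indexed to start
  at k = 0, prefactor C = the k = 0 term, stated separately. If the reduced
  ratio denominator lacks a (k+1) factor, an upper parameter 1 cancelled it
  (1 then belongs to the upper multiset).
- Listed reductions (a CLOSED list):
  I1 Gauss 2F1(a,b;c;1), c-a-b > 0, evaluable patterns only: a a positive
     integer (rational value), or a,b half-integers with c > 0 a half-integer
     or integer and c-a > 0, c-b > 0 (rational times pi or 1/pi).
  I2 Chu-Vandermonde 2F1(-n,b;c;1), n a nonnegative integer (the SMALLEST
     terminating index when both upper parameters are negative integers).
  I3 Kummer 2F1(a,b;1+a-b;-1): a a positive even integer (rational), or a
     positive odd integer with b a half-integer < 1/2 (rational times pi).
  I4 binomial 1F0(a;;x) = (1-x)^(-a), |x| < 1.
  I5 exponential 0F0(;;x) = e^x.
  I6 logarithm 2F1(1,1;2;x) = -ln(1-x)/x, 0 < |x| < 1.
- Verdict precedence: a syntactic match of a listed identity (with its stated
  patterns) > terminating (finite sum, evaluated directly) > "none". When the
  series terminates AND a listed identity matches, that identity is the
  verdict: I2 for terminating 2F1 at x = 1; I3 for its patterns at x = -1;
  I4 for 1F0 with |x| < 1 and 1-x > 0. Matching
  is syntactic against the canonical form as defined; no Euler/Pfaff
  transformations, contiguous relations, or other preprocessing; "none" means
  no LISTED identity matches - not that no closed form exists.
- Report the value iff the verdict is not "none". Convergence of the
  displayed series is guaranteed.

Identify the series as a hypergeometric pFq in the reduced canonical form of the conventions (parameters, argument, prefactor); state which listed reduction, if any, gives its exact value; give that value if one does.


Classification (C = -1/2): 2F1 with upper {-12, 1/2}, lower {-7/2}, argument x = -5/6. Verdict: terminating (-12 upstairs). 13 nonzero terms in all; added directly. Exact value: -1163592952711607/30474952704.

Key step: from the first term -1/2: factor the ratio over Q (prefactor -1/2): negated roots = parameters.
Ratio: r(k) = (-5/6) * (k-12) (k+1/2) / [(k-7/2) (k+1)] - poly over poly, x = (-5/6) from leading terms; C = -1/2 at k = 0.


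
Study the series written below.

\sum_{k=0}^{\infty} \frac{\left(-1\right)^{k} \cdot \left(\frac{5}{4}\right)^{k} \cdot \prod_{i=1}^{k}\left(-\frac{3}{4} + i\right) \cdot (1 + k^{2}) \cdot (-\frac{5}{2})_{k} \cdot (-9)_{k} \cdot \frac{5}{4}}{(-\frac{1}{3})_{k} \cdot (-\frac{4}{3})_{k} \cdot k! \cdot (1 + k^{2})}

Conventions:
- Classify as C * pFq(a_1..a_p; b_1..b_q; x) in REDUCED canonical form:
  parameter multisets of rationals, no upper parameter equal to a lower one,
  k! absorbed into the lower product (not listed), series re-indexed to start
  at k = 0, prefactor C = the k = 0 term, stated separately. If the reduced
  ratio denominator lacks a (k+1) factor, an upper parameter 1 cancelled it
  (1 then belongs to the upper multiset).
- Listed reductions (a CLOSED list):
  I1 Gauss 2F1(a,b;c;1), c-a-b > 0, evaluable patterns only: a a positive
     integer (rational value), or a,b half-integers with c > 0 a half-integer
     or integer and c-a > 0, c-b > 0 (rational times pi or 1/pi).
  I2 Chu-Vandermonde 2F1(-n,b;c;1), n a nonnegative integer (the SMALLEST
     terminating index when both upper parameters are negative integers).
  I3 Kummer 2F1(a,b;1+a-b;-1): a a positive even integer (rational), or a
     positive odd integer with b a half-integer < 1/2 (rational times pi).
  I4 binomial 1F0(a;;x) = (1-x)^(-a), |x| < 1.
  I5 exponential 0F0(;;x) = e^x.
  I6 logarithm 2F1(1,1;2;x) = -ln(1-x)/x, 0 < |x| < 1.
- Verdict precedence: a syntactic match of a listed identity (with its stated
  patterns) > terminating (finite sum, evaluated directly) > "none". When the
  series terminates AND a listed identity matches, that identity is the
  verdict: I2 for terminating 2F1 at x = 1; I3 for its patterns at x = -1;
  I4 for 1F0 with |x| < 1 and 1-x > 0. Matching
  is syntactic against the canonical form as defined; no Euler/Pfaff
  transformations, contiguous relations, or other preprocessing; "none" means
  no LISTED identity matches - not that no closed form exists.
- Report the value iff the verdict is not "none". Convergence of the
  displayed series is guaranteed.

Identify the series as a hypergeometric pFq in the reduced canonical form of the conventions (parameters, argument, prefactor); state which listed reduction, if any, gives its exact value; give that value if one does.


x = -\frac{5}{4} here; the reduced form reads 3F2, upper {-9, -\frac{5}{2}, \frac{1}{4}}, lower {-\frac{4}{3}, -\frac{1}{3}}, C = \frac{5}{4}. Verdict: terminating (-9 upstairs). 10 nonzero terms in all; added directly. Its exact value is \frac{2646301827297863564874350485}{436366954435636298252288}.

Key observation: t_0 = \frac{5}{4} here, and the factor k^2 + 1 cancels (top and bottom), leaving C = 5/4, x = -5/4.
Consecutive-term ratio: r(k) = -\frac{5}{4} * (k-9) (k-\frac{5}{2}) (k+\frac{1}{4}) / [(k-\frac{4}{3}) (k-\frac{1}{3}) (k+1)] - rational; roots negated = parameters, x = -\frac{5}{4}, C = \frac{5}{4}.


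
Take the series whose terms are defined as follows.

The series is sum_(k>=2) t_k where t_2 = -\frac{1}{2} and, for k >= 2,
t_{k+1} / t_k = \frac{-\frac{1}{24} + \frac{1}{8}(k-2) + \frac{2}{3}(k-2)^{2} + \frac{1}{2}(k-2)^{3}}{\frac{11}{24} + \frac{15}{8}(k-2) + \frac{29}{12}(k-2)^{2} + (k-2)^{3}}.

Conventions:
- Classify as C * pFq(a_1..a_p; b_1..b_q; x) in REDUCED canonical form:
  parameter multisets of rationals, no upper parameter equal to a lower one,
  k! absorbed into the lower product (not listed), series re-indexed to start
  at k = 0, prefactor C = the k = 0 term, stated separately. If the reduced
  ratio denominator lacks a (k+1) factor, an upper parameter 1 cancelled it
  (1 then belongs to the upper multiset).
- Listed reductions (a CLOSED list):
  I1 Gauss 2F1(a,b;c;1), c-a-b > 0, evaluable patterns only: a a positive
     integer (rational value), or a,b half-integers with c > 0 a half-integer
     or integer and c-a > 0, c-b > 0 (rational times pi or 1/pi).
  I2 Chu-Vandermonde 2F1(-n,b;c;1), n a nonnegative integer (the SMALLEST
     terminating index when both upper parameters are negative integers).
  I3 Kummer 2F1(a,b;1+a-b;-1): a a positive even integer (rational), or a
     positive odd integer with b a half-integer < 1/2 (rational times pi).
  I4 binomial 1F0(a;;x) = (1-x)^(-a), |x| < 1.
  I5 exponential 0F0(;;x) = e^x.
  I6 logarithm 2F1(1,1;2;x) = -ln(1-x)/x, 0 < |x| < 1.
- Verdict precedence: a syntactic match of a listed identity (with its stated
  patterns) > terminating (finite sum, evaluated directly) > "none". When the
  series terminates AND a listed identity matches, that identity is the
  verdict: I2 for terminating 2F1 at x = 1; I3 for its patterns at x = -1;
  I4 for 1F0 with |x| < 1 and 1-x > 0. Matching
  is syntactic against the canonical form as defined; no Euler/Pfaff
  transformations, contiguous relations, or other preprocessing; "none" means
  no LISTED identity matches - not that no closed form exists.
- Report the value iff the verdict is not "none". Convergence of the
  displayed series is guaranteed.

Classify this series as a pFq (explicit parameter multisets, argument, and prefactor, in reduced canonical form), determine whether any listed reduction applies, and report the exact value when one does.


Prefactor -\frac{1}{2}, argument \frac{1}{2}: 2F1 with upper {-\frac{1}{6}, 1} over lower {\frac{11}{12}}. Verdict: none - this 2F1 at x = \frac{1}{2} matches no listed pattern, and upper {-\frac{1}{6}, 1} holds no stopper.

Key step: with t_0 = -\frac{1}{2}, cancel k + 1/2 from the displayed ratio first; then C = -1/2, x = 1/2.
Term ratio: r(k) = \frac{1}{2} * (k-\frac{1}{6}) (k+1) / [(k+\frac{11}{12}) (k+1)] - poly over poly, x = \frac{1}{2} from leading terms; C = -\frac{1}{2} at k = 0.
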